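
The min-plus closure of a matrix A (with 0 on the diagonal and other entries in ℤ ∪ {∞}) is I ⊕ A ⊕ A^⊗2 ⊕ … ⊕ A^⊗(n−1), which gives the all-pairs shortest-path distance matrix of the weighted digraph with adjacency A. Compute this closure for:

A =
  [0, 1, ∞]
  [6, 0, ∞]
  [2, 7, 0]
Closure =
  [0, 1, ∞]
  [6, 0, ∞]
  [2, 3, 0]

This is the Floyd-Warshall all-pairs shortest-path computation. For each intermediate vertex k = 0, 1, …, 2, update dist[i][j] ← min(dist[i][j], dist[i][k] + dist[k][j]). The final matrix gives, for each (i, j), the minimum total weight of any directed path from i to j (possibly empty when i = j).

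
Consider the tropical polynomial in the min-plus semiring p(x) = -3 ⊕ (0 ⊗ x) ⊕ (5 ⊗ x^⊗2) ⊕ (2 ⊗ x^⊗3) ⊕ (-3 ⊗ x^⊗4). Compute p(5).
p(5) = -3

A tropical monomial a ⊗ x^⊗i evaluates to a + i · x. Evaluating each term at x = 5:
  Term 0 contributes -3 + 0 · 5 = -3
  Term 1 contributes 0 + 1 · 5 = 5
  Term 2 contributes 5 + 2 · 5 = 15
  Term 3 contributes 2 + 3 · 5 = 17
  Term 4 contributes -3 + 4 · 5 = 17
p(5) = ⊕ of these = min[-3, 5, 15, 17, 17] = -3.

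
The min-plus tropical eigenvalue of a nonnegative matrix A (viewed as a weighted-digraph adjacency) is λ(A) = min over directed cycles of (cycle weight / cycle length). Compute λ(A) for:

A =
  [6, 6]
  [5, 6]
λ(A) = 11/2

Enumerate directed cycles and compute their means (weight / length). Sample:
  cycle 0 → 0: weight = 6, length = 1, mean = 6/1 ≈ 6.000
  cycle 1 → 1: weight = 6, length = 1, mean = 6/1 ≈ 6.000
  cycle 0 → 1 → 0: weight = 11, length = 2, mean = 11/2 ≈ 5.500
  cycle 1 → 0 → 1: weight = 11, length = 2, mean = 11/2 ≈ 5.500
Minimum mean = 5.500, attained e.g. along the cycle 0 → 1 → 0 with weight 11 and length 2. So λ(A) = 11/2 = 11/2.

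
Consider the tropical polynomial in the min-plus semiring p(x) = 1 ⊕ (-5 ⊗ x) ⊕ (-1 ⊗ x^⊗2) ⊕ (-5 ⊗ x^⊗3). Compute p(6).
p(6) = 1

A tropical monomial a ⊗ x^⊗i evaluates to a + i · x. Evaluating each term at x = 6:
  Term 0 contributes 1 + 0 · 6 = 1
  Term 1 contributes -5 + 1 · 6 = 1
  Term 2 contributes -1 + 2 · 6 = 11
  Term 3 contributes -5 + 3 · 6 = 13
p(6) = ⊕ of these = min[1, 1, 11, 13] = 1.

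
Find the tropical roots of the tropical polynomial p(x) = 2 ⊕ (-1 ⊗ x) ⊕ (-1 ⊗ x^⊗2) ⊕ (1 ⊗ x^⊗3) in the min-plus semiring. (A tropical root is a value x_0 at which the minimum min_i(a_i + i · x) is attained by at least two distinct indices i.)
Roots: {-2, 0, 3}

Each tropical root is a break point of the lower envelope of the lines y = a_i + i · x (there are 4 lines, with slopes 0, 1, ..., 3). Only the lines that attain the minimum somewhere contribute to roots; other lines are dominated. Here the surviving (envelope) indices are i = 3, i = 2, i = 1, i = 0.
Intersections between consecutive envelope lines give the roots: for adjacent envelope indices i < j the intersection is x = (a_i − a_j) / (j − i). Reading off the sorted break points: {-2, 0, 3}.
Verification: at each break x_0, at least two indices attain the minimum of min_i(a_i + i · x_0).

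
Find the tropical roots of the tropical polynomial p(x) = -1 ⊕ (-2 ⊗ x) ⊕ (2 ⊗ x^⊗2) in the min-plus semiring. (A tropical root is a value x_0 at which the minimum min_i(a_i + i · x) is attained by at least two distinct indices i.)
Roots: {-4, 1}

Each tropical root is a break point of the lower envelope of the lines y = a_i + i · x (there are 3 lines, with slopes 0, 1, ..., 2). Only the lines that attain the minimum somewhere contribute to roots; other lines are dominated. Here the surviving (envelope) indices are i = 2, i = 1, i = 0.
Intersections between consecutive envelope lines give the roots: for adjacent envelope indices i < j the intersection is x = (a_i − a_j) / (j − i). Reading off the sorted break points: {-4, 1}.
Verification: at each break x_0, at least two indices attain the minimum of min_i(a_i + i · x_0).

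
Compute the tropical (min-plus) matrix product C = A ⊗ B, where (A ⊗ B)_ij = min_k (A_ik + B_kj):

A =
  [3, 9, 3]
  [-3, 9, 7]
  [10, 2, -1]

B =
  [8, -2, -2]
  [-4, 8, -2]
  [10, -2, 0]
A ⊗ B =
  [5, 1, 1]
  [5, -5, -5]
  [-2, -3, -1]

Apply the min-plus product entry-by-entry:
  C[0][0] = min over k of (A[0][0] + B[0][0] = 3 + 8 = 11, A[0][1] + B[1][0] = 9 + -4 = 5, A[0][2] + B[2][0] = 3 + 10 = 13) = 5 (attained at k = 1)
  C[0][1] = min over k of (A[0][0] + B[0][1] = 3 + -2 = 1, A[0][1] + B[1][1] = 9 + 8 = 17, A[0][2] + B[2][1] = 3 + -2 = 1) = 1 (attained at k = 0)
  C[0][2] = min over k of (A[0][0] + B[0][2] = 3 + -2 = 1, A[0][1] + B[1][2] = 9 + -2 = 7, A[0][2] + B[2][2] = 3 + 0 = 3) = 1 (attained at k = 0)
  C[1][0] = min over k of (A[1][0] + B[0][0] = -3 + 8 = 5, A[1][1] + B[1][0] = 9 + -4 = 5, A[1][2] + B[2][0] = 7 + 10 = 17) = 5 (attained at k = 0)
  C[1][1] = min over k of (A[1][0] + B[0][1] = -3 + -2 = -5, A[1][1] + B[1][1] = 9 + 8 = 17, A[1][2] + B[2][1] = 7 + -2 = 5) = -5 (attained at k = 0)
  C[1][2] = min over k of (A[1][0] + B[0][2] = -3 + -2 = -5, A[1][1] + B[1][2] = 9 + -2 = 7, A[1][2] + B[2][2] = 7 + 0 = 7) = -5 (attained at k = 0)
  C[2][0] = min over k of (A[2][0] + B[0][0] = 10 + 8 = 18, A[2][1] + B[1][0] = 2 + -4 = -2, A[2][2] + B[2][0] = -1 + 10 = 9) = -2 (attained at k = 1)
  C[2][1] = min over k of (A[2][0] + B[0][1] = 10 + -2 = 8, A[2][1] + B[1][1] = 2 + 8 = 10, A[2][2] + B[2][1] = -1 + -2 = -3) = -3 (attained at k = 2)
  C[2][2] = min over k of (A[2][0] + B[0][2] = 10 + -2 = 8, A[2][1] + B[1][2] = 2 + -2 = 0, A[2][2] + B[2][2] = -1 + 0 = -1) = -1 (attained at k = 2)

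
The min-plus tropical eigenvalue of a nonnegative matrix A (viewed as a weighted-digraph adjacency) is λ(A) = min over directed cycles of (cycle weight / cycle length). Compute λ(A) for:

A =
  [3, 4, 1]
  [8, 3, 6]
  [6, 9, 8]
λ(A) = 3

Enumerate directed cycles and compute their means (weight / length). Sample:
  cycle 0 → 0: weight = 3, length = 1, mean = 3/1 ≈ 3.000
  cycle 1 → 1: weight = 3, length = 1, mean = 3/1 ≈ 3.000
  cycle 2 → 2: weight = 8, length = 1, mean = 8/1 ≈ 8.000
  cycle 0 → 1 → 0: weight = 12, length = 2, mean = 12/2 ≈ 6.000
  cycle 0 → 2 → 0: weight = 7, length = 2, mean = 7/2 ≈ 3.500
  cycle 1 → 0 → 1: weight = 12, length = 2, mean = 12/2 ≈ 6.000
Minimum mean = 3.000, attained e.g. along the cycle 0 → 0 with weight 3 and length 1. So λ(A) = 3/1 = 3.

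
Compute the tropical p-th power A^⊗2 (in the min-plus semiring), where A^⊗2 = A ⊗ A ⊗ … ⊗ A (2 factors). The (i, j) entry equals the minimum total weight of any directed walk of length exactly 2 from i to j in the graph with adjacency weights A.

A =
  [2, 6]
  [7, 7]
A^⊗2 =
  [4, 8]
  [9, 13]

Each entry (A^⊗2)_ij equals the minimum over all length-2 walks i = v_0 → v_1 → … → v_2 = j of Σ_t A[v_t][v_{t+1}]. For example, for (i, j) = (0, 1) we minimise over 2 possible intermediate vertex sequences; the minimum is 8, attained along the walk 0 → 0 → 1.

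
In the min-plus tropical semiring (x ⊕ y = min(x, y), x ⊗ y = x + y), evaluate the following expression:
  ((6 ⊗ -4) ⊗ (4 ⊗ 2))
((6 ⊗ -4) ⊗ (4 ⊗ 2)) = 8

Expand innermost to outermost. Recall ⊕ takes the minimum of its arguments and ⊗ takes their sum. Working out the expression ((6 ⊗ -4) ⊗ (4 ⊗ 2)) gives 8.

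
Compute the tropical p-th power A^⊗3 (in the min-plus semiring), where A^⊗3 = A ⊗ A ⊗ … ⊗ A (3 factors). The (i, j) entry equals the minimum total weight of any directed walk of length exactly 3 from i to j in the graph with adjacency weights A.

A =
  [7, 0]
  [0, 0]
A^⊗3 =
  [0, 0]
  [0, 0]

Each entry (A^⊗3)_ij equals the minimum over all length-3 walks i = v_0 → v_1 → … → v_3 = j of Σ_t A[v_t][v_{t+1}]. For example, for (i, j) = (0, 1) we minimise over 4 possible intermediate vertex sequences; the minimum is 0, attained along the walk 0 → 1 → 0 → 1.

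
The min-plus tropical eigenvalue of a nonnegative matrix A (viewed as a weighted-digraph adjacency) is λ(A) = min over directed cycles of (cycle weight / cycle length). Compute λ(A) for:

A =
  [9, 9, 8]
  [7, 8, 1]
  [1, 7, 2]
λ(A) = 2

Enumerate directed cycles and compute their means (weight / length). Sample:
  cycle 0 → 0: weight = 9, length = 1, mean = 9/1 ≈ 9.000
  cycle 1 → 1: weight = 8, length = 1, mean = 8/1 ≈ 8.000
  cycle 2 → 2: weight = 2, length = 1, mean = 2/1 ≈ 2.000
  cycle 0 → 1 → 0: weight = 16, length = 2, mean = 16/2 ≈ 8.000
  cycle 0 → 2 → 0: weight = 9, length = 2, mean = 9/2 ≈ 4.500
  cycle 1 → 0 → 1: weight = 16, length = 2, mean = 16/2 ≈ 8.000
Minimum mean = 2.000, attained e.g. along the cycle 2 → 2 with weight 2 and length 1. So λ(A) = 2/1 = 2.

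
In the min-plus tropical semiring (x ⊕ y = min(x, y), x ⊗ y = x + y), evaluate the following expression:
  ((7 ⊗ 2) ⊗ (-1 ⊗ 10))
((7 ⊗ 2) ⊗ (-1 ⊗ 10)) = 18

Expand innermost to outermost. Recall ⊕ takes the minimum of its arguments and ⊗ takes their sum. Working out the expression ((7 ⊗ 2) ⊗ (-1 ⊗ 10)) gives 18.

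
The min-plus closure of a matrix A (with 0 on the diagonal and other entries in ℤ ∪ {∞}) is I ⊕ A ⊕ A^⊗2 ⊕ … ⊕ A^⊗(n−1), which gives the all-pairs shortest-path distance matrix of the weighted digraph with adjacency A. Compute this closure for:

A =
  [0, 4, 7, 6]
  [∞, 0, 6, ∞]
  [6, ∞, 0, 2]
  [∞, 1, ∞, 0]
Closure =
  [0, 4, 7, 6]
  [12, 0, 6, 8]
  [6, 3, 0, 2]
  [13, 1, 7, 0]

This is the Floyd-Warshall all-pairs shortest-path computation. For each intermediate vertex k = 0, 1, …, 3, update dist[i][j] ← min(dist[i][j], dist[i][k] + dist[k][j]). The final matrix gives, for each (i, j), the minimum total weight of any directed path from i to j (possibly empty when i = j).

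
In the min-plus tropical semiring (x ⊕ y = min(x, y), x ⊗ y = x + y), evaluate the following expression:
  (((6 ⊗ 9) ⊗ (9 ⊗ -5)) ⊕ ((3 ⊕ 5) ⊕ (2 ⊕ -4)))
(((6 ⊗ 9) ⊗ (9 ⊗ -5)) ⊕ ((3 ⊕ 5) ⊕ (2 ⊕ -4))) = -4

Expand innermost to outermost. Recall ⊕ takes the minimum of its arguments and ⊗ takes their sum. Working out the expression (((6 ⊗ 9) ⊗ (9 ⊗ -5)) ⊕ ((3 ⊕ 5) ⊕ (2 ⊕ -4))) gives -4.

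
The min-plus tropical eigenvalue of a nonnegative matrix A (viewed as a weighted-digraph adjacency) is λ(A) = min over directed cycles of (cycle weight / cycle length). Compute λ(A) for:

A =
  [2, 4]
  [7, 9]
λ(A) = 2

Enumerate directed cycles and compute their means (weight / length). Sample:
  cycle 0 → 0: weight = 2, length = 1, mean = 2/1 ≈ 2.000
  cycle 1 → 1: weight = 9, length = 1, mean = 9/1 ≈ 9.000
  cycle 0 → 1 → 0: weight = 11, length = 2, mean = 11/2 ≈ 5.500
  cycle 1 → 0 → 1: weight = 11, length = 2, mean = 11/2 ≈ 5.500
Minimum mean = 2.000, attained e.g. along the cycle 0 → 0 with weight 2 and length 1. So λ(A) = 2/1 = 2.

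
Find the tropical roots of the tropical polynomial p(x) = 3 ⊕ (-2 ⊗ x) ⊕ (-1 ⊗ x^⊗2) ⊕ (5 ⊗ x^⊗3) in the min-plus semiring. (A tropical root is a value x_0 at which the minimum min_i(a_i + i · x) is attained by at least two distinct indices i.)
Roots: {-6, -1, 5}

Each tropical root is a break point of the lower envelope of the lines y = a_i + i · x (there are 4 lines, with slopes 0, 1, ..., 3). Only the lines that attain the minimum somewhere contribute to roots; other lines are dominated. Here the surviving (envelope) indices are i = 3, i = 2, i = 1, i = 0.
Intersections between consecutive envelope lines give the roots: for adjacent envelope indices i < j the intersection is x = (a_i − a_j) / (j − i). Reading off the sorted break points: {-6, -1, 5}.
Verification: at each break x_0, at least two indices attain the minimum of min_i(a_i + i · x_0).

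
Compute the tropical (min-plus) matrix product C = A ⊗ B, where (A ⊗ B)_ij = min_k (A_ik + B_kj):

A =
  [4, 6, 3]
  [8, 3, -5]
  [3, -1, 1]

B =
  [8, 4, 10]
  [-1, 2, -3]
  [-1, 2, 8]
A ⊗ B =
  [2, 5, 3]
  [-6, -3, 0]
  [-2, 1, -4]

Apply the min-plus product entry-by-entry:
  C[0][0] = min over k of (A[0][0] + B[0][0] = 4 + 8 = 12, A[0][1] + B[1][0] = 6 + -1 = 5, A[0][2] + B[2][0] = 3 + -1 = 2) = 2 (attained at k = 2)
  C[0][1] = min over k of (A[0][0] + B[0][1] = 4 + 4 = 8, A[0][1] + B[1][1] = 6 + 2 = 8, A[0][2] + B[2][1] = 3 + 2 = 5) = 5 (attained at k = 2)
  C[0][2] = min over k of (A[0][0] + B[0][2] = 4 + 10 = 14, A[0][1] + B[1][2] = 6 + -3 = 3, A[0][2] + B[2][2] = 3 + 8 = 11) = 3 (attained at k = 1)
  C[1][0] = min over k of (A[1][0] + B[0][0] = 8 + 8 = 16, A[1][1] + B[1][0] = 3 + -1 = 2, A[1][2] + B[2][0] = -5 + -1 = -6) = -6 (attained at k = 2)
  C[1][1] = min over k of (A[1][0] + B[0][1] = 8 + 4 = 12, A[1][1] + B[1][1] = 3 + 2 = 5, A[1][2] + B[2][1] = -5 + 2 = -3) = -3 (attained at k = 2)
  C[1][2] = min over k of (A[1][0] + B[0][2] = 8 + 10 = 18, A[1][1] + B[1][2] = 3 + -3 = 0, A[1][2] + B[2][2] = -5 + 8 = 3) = 0 (attained at k = 1)
  C[2][0] = min over k of (A[2][0] + B[0][0] = 3 + 8 = 11, A[2][1] + B[1][0] = -1 + -1 = -2, A[2][2] + B[2][0] = 1 + -1 = 0) = -2 (attained at k = 1)
  C[2][1] = min over k of (A[2][0] + B[0][1] = 3 + 4 = 7, A[2][1] + B[1][1] = -1 + 2 = 1, A[2][2] + B[2][1] = 1 + 2 = 3) = 1 (attained at k = 1)
  C[2][2] = min over k of (A[2][0] + B[0][2] = 3 + 10 = 13, A[2][1] + B[1][2] = -1 + -3 = -4, A[2][2] + B[2][2] = 1 + 8 = 9) = -4 (attained at k = 1)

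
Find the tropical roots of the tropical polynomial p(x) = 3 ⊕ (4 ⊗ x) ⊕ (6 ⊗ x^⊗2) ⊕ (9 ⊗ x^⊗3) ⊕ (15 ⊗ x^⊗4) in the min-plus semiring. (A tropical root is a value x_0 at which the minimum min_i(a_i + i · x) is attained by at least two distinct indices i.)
Roots: {-6, -3, -2, -1}

Each tropical root is a break point of the lower envelope of the lines y = a_i + i · x (there are 5 lines, with slopes 0, 1, ..., 4). Only the lines that attain the minimum somewhere contribute to roots; other lines are dominated. Here the surviving (envelope) indices are i = 4, i = 3, i = 2, i = 1, i = 0.
Intersections between consecutive envelope lines give the roots: for adjacent envelope indices i < j the intersection is x = (a_i − a_j) / (j − i). Reading off the sorted break points: {-6, -3, -2, -1}.
Verification: at each break x_0, at least two indices attain the minimum of min_i(a_i + i · x_0).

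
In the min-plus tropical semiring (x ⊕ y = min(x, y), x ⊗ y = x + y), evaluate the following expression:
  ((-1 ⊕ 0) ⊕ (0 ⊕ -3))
((-1 ⊕ 0) ⊕ (0 ⊕ -3)) = -3

Expand innermost to outermost. Recall ⊕ takes the minimum of its arguments and ⊗ takes their sum. Working out the expression ((-1 ⊕ 0) ⊕ (0 ⊕ -3)) gives -3.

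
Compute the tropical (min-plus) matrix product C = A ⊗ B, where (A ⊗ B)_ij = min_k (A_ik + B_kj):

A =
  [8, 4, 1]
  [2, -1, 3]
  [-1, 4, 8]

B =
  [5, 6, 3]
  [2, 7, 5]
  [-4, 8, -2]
A ⊗ B =
  [-3, 9, -1]
  [-1, 6, 1]
  [4, 5, 2]

Apply the min-plus product entry-by-entry:
  C[0][0] = min over k of (A[0][0] + B[0][0] = 8 + 5 = 13, A[0][1] + B[1][0] = 4 + 2 = 6, A[0][2] + B[2][0] = 1 + -4 = -3) = -3 (attained at k = 2)
  C[0][1] = min over k of (A[0][0] + B[0][1] = 8 + 6 = 14, A[0][1] + B[1][1] = 4 + 7 = 11, A[0][2] + B[2][1] = 1 + 8 = 9) = 9 (attained at k = 2)
  C[0][2] = min over k of (A[0][0] + B[0][2] = 8 + 3 = 11, A[0][1] + B[1][2] = 4 + 5 = 9, A[0][2] + B[2][2] = 1 + -2 = -1) = -1 (attained at k = 2)
  C[1][0] = min over k of (A[1][0] + B[0][0] = 2 + 5 = 7, A[1][1] + B[1][0] = -1 + 2 = 1, A[1][2] + B[2][0] = 3 + -4 = -1) = -1 (attained at k = 2)
  C[1][1] = min over k of (A[1][0] + B[0][1] = 2 + 6 = 8, A[1][1] + B[1][1] = -1 + 7 = 6, A[1][2] + B[2][1] = 3 + 8 = 11) = 6 (attained at k = 1)
  C[1][2] = min over k of (A[1][0] + B[0][2] = 2 + 3 = 5, A[1][1] + B[1][2] = -1 + 5 = 4, A[1][2] + B[2][2] = 3 + -2 = 1) = 1 (attained at k = 2)
  C[2][0] = min over k of (A[2][0] + B[0][0] = -1 + 5 = 4, A[2][1] + B[1][0] = 4 + 2 = 6, A[2][2] + B[2][0] = 8 + -4 = 4) = 4 (attained at k = 0)
  C[2][1] = min over k of (A[2][0] + B[0][1] = -1 + 6 = 5, A[2][1] + B[1][1] = 4 + 7 = 11, A[2][2] + B[2][1] = 8 + 8 = 16) = 5 (attained at k = 0)
  C[2][2] = min over k of (A[2][0] + B[0][2] = -1 + 3 = 2, A[2][1] + B[1][2] = 4 + 5 = 9, A[2][2] + B[2][2] = 8 + -2 = 6) = 2 (attained at k = 0)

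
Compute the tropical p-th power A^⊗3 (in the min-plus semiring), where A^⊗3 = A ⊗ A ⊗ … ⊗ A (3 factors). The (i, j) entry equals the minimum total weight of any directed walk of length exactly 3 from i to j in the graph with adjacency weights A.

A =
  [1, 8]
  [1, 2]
A^⊗3 =
  [3, 10]
  [3, 6]

Each entry (A^⊗3)_ij equals the minimum over all length-3 walks i = v_0 → v_1 → … → v_3 = j of Σ_t A[v_t][v_{t+1}]. For example, for (i, j) = (0, 1) we minimise over 4 possible intermediate vertex sequences; the minimum is 10, attained along the walk 0 → 0 → 0 → 1.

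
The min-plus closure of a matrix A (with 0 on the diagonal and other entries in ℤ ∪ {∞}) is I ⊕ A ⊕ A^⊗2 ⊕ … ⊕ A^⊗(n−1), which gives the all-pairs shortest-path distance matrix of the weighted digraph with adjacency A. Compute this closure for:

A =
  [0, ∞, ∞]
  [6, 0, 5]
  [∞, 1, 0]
Closure =
  [0, ∞, ∞]
  [6, 0, 5]
  [7, 1, 0]

This is the Floyd-Warshall all-pairs shortest-path computation. For each intermediate vertex k = 0, 1, …, 2, update dist[i][j] ← min(dist[i][j], dist[i][k] + dist[k][j]). The final matrix gives, for each (i, j), the minimum total weight of any directed path from i to j (possibly empty when i = j).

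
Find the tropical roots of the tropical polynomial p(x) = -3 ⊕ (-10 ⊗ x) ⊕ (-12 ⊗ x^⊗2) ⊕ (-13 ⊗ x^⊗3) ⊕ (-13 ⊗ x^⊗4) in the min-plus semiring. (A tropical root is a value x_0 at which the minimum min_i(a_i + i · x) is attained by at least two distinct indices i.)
Roots: {0, 1, 2, 7}

Each tropical root is a break point of the lower envelope of the lines y = a_i + i · x (there are 5 lines, with slopes 0, 1, ..., 4). Only the lines that attain the minimum somewhere contribute to roots; other lines are dominated. Here the surviving (envelope) indices are i = 4, i = 3, i = 2, i = 1, i = 0.
Intersections between consecutive envelope lines give the roots: for adjacent envelope indices i < j the intersection is x = (a_i − a_j) / (j − i). Reading off the sorted break points: {0, 1, 2, 7}.
Verification: at each break x_0, at least two indices attain the minimum of min_i(a_i + i · x_0).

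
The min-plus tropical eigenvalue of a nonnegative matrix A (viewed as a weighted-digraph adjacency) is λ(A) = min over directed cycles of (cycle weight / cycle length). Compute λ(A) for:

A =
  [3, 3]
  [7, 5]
λ(A) = 3

Enumerate directed cycles and compute their means (weight / length). Sample:
  cycle 0 → 0: weight = 3, length = 1, mean = 3/1 ≈ 3.000
  cycle 1 → 1: weight = 5, length = 1, mean = 5/1 ≈ 5.000
  cycle 0 → 1 → 0: weight = 10, length = 2, mean = 10/2 ≈ 5.000
  cycle 1 → 0 → 1: weight = 10, length = 2, mean = 10/2 ≈ 5.000
Minimum mean = 3.000, attained e.g. along the cycle 0 → 0 with weight 3 and length 1. So λ(A) = 3/1 = 3.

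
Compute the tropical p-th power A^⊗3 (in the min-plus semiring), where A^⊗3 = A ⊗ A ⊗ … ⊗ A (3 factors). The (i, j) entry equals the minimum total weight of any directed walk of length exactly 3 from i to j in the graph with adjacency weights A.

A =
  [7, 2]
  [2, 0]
A^⊗3 =
  [4, 2]
  [2, 0]

Each entry (A^⊗3)_ij equals the minimum over all length-3 walks i = v_0 → v_1 → … → v_3 = j of Σ_t A[v_t][v_{t+1}]. For example, for (i, j) = (0, 1) we minimise over 4 possible intermediate vertex sequences; the minimum is 2, attained along the walk 0 → 1 → 1 → 1.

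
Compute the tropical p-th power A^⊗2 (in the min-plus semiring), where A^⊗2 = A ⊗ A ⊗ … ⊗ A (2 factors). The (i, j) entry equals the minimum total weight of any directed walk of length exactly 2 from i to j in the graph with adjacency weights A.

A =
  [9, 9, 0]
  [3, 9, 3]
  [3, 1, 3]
A^⊗2 =
  [3, 1, 3]
  [6, 4, 3]
  [4, 4, 3]

Each entry (A^⊗2)_ij equals the minimum over all length-2 walks i = v_0 → v_1 → … → v_2 = j of Σ_t A[v_t][v_{t+1}]. For example, for (i, j) = (0, 2) we minimise over 3 possible intermediate vertex sequences; the minimum is 3, attained along the walk 0 → 2 → 2.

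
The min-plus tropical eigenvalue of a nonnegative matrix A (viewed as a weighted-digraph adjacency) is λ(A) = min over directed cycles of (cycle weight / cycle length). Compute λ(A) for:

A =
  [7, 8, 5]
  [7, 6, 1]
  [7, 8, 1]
λ(A) = 1

Enumerate directed cycles and compute their means (weight / length). Sample:
  cycle 0 → 0: weight = 7, length = 1, mean = 7/1 ≈ 7.000
  cycle 1 → 1: weight = 6, length = 1, mean = 6/1 ≈ 6.000
  cycle 2 → 2: weight = 1, length = 1, mean = 1/1 ≈ 1.000
  cycle 0 → 1 → 0: weight = 15, length = 2, mean = 15/2 ≈ 7.500
  cycle 0 → 2 → 0: weight = 12, length = 2, mean = 12/2 ≈ 6.000
  cycle 1 → 0 → 1: weight = 15, length = 2, mean = 15/2 ≈ 7.500
Minimum mean = 1.000, attained e.g. along the cycle 2 → 2 with weight 1 and length 1. So λ(A) = 1/1 = 1.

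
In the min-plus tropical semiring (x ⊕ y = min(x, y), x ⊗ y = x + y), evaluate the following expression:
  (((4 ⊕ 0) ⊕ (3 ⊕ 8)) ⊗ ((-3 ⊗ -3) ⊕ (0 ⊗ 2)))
(((4 ⊕ 0) ⊕ (3 ⊕ 8)) ⊗ ((-3 ⊗ -3) ⊕ (0 ⊗ 2))) = -6

Expand innermost to outermost. Recall ⊕ takes the minimum of its arguments and ⊗ takes their sum. Working out the expression (((4 ⊕ 0) ⊕ (3 ⊕ 8)) ⊗ ((-3 ⊗ -3) ⊕ (0 ⊗ 2))) gives -6.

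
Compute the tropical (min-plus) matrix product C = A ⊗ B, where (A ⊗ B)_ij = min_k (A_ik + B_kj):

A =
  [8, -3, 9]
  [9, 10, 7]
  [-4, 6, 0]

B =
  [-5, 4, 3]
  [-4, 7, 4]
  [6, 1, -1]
A ⊗ B =
  [-7, 4, 1]
  [4, 8, 6]
  [-9, 0, -1]

Apply the min-plus product entry-by-entry:
  C[0][0] = min over k of (A[0][0] + B[0][0] = 8 + -5 = 3, A[0][1] + B[1][0] = -3 + -4 = -7, A[0][2] + B[2][0] = 9 + 6 = 15) = -7 (attained at k = 1)
  C[0][1] = min over k of (A[0][0] + B[0][1] = 8 + 4 = 12, A[0][1] + B[1][1] = -3 + 7 = 4, A[0][2] + B[2][1] = 9 + 1 = 10) = 4 (attained at k = 1)
  C[0][2] = min over k of (A[0][0] + B[0][2] = 8 + 3 = 11, A[0][1] + B[1][2] = -3 + 4 = 1, A[0][2] + B[2][2] = 9 + -1 = 8) = 1 (attained at k = 1)
  C[1][0] = min over k of (A[1][0] + B[0][0] = 9 + -5 = 4, A[1][1] + B[1][0] = 10 + -4 = 6, A[1][2] + B[2][0] = 7 + 6 = 13) = 4 (attained at k = 0)
  C[1][1] = min over k of (A[1][0] + B[0][1] = 9 + 4 = 13, A[1][1] + B[1][1] = 10 + 7 = 17, A[1][2] + B[2][1] = 7 + 1 = 8) = 8 (attained at k = 2)
  C[1][2] = min over k of (A[1][0] + B[0][2] = 9 + 3 = 12, A[1][1] + B[1][2] = 10 + 4 = 14, A[1][2] + B[2][2] = 7 + -1 = 6) = 6 (attained at k = 2)
  C[2][0] = min over k of (A[2][0] + B[0][0] = -4 + -5 = -9, A[2][1] + B[1][0] = 6 + -4 = 2, A[2][2] + B[2][0] = 0 + 6 = 6) = -9 (attained at k = 0)
  C[2][1] = min over k of (A[2][0] + B[0][1] = -4 + 4 = 0, A[2][1] + B[1][1] = 6 + 7 = 13, A[2][2] + B[2][1] = 0 + 1 = 1) = 0 (attained at k = 0)
  C[2][2] = min over k of (A[2][0] + B[0][2] = -4 + 3 = -1, A[2][1] + B[1][2] = 6 + 4 = 10, A[2][2] + B[2][2] = 0 + -1 = -1) = -1 (attained at k = 0)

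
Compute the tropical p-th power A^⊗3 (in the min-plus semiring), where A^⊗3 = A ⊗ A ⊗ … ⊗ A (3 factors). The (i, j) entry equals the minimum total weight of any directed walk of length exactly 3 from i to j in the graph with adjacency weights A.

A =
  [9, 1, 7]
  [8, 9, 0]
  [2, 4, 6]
A^⊗3 =
  [3, 5, 7]
  [8, 3, 4]
  [6, 8, 3]

Each entry (A^⊗3)_ij equals the minimum over all length-3 walks i = v_0 → v_1 → … → v_3 = j of Σ_t A[v_t][v_{t+1}]. For example, for (i, j) = (0, 2) we minimise over 9 possible intermediate vertex sequences; the minimum is 7, attained along the walk 0 → 1 → 2 → 2.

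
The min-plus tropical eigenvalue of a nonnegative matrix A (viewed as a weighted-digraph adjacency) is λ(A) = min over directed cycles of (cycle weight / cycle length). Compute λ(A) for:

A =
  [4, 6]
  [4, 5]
λ(A) = 4

Enumerate directed cycles and compute their means (weight / length). Sample:
  cycle 0 → 0: weight = 4, length = 1, mean = 4/1 ≈ 4.000
  cycle 1 → 1: weight = 5, length = 1, mean = 5/1 ≈ 5.000
  cycle 0 → 1 → 0: weight = 10, length = 2, mean = 10/2 ≈ 5.000
  cycle 1 → 0 → 1: weight = 10, length = 2, mean = 10/2 ≈ 5.000
Minimum mean = 4.000, attained e.g. along the cycle 0 → 0 with weight 4 and length 1. So λ(A) = 4/1 = 4.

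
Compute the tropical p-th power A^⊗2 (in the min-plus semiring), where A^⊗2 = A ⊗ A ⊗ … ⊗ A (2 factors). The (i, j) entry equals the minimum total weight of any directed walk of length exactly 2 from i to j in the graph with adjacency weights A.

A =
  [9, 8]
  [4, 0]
A^⊗2 =
  [12, 8]
  [4, 0]

Each entry (A^⊗2)_ij equals the minimum over all length-2 walks i = v_0 → v_1 → … → v_2 = j of Σ_t A[v_t][v_{t+1}]. For example, for (i, j) = (0, 1) we minimise over 2 possible intermediate vertex sequences; the minimum is 8, attained along the walk 0 → 1 → 1.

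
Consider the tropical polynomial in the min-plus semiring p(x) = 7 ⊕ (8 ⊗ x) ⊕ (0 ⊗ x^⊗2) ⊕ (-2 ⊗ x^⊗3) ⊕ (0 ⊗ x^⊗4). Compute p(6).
p(6) = 7

A tropical monomial a ⊗ x^⊗i evaluates to a + i · x. Evaluating each term at x = 6:
  Term 0 contributes 7 + 0 · 6 = 7
  Term 1 contributes 8 + 1 · 6 = 14
  Term 2 contributes 0 + 2 · 6 = 12
  Term 3 contributes -2 + 3 · 6 = 16
  Term 4 contributes 0 + 4 · 6 = 24
p(6) = ⊕ of these = min[7, 14, 12, 16, 24] = 7.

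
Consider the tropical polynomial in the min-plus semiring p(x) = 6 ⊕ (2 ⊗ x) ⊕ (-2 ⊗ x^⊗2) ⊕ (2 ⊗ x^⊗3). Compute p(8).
p(8) = 6

A tropical monomial a ⊗ x^⊗i evaluates to a + i · x. Evaluating each term at x = 8:
  Term 0 contributes 6 + 0 · 8 = 6
  Term 1 contributes 2 + 1 · 8 = 10
  Term 2 contributes -2 + 2 · 8 = 14
  Term 3 contributes 2 + 3 · 8 = 26
p(8) = ⊕ of these = min[6, 10, 14, 26] = 6.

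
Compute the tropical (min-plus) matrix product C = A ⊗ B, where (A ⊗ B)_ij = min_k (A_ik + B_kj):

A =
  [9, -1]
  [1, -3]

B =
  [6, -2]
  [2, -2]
A ⊗ B =
  [1, -3]
  [-1, -5]

Apply the min-plus product entry-by-entry:
  C[0][0] = min over k of (A[0][0] + B[0][0] = 9 + 6 = 15, A[0][1] + B[1][0] = -1 + 2 = 1) = 1 (attained at k = 1)
  C[0][1] = min over k of (A[0][0] + B[0][1] = 9 + -2 = 7, A[0][1] + B[1][1] = -1 + -2 = -3) = -3 (attained at k = 1)
  C[1][0] = min over k of (A[1][0] + B[0][0] = 1 + 6 = 7, A[1][1] + B[1][0] = -3 + 2 = -1) = -1 (attained at k = 1)
  C[1][1] = min over k of (A[1][0] + B[0][1] = 1 + -2 = -1, A[1][1] + B[1][1] = -3 + -2 = -5) = -5 (attained at k = 1)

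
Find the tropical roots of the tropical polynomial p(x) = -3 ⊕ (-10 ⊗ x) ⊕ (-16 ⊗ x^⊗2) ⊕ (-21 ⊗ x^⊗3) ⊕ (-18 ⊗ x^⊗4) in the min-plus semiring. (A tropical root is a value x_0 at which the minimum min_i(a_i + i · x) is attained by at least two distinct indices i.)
Roots: {-3, 5, 6, 7}

Each tropical root is a break point of the lower envelope of the lines y = a_i + i · x (there are 5 lines, with slopes 0, 1, ..., 4). Only the lines that attain the minimum somewhere contribute to roots; other lines are dominated. Here the surviving (envelope) indices are i = 4, i = 3, i = 2, i = 1, i = 0.
Intersections between consecutive envelope lines give the roots: for adjacent envelope indices i < j the intersection is x = (a_i − a_j) / (j − i). Reading off the sorted break points: {-3, 5, 6, 7}.
Verification: at each break x_0, at least two indices attain the minimum of min_i(a_i + i · x_0).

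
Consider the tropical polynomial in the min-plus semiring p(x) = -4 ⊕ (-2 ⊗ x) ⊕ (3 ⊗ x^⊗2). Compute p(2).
p(2) = -4

A tropical monomial a ⊗ x^⊗i evaluates to a + i · x. Evaluating each term at x = 2:
  Term 0 contributes -4 + 0 · 2 = -4
  Term 1 contributes -2 + 1 · 2 = 0
  Term 2 contributes 3 + 2 · 2 = 7
p(2) = ⊕ of these = min[-4, 0, 7] = -4.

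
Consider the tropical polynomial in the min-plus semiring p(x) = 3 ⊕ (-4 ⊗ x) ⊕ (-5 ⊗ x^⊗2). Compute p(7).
p(7) = 3

A tropical monomial a ⊗ x^⊗i evaluates to a + i · x. Evaluating each term at x = 7:
  Term 0 contributes 3 + 0 · 7 = 3
  Term 1 contributes -4 + 1 · 7 = 3
  Term 2 contributes -5 + 2 · 7 = 9
p(7) = ⊕ of these = min[3, 3, 9] = 3.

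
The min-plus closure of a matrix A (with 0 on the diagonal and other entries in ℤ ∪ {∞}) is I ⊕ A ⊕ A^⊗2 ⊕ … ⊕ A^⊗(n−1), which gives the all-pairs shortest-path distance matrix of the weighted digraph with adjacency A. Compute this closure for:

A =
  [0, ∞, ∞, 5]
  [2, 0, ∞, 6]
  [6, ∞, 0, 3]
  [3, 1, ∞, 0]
Closure =
  [0, 6, ∞, 5]
  [2, 0, ∞, 6]
  [6, 4, 0, 3]
  [3, 1, ∞, 0]

This is the Floyd-Warshall all-pairs shortest-path computation. For each intermediate vertex k = 0, 1, …, 3, update dist[i][j] ← min(dist[i][j], dist[i][k] + dist[k][j]). The final matrix gives, for each (i, j), the minimum total weight of any directed path from i to j (possibly empty when i = j).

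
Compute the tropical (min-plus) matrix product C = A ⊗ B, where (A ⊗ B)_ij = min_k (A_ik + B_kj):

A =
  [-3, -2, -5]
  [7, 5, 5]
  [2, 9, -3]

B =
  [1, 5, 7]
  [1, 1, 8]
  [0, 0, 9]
A ⊗ B =
  [-5, -5, 4]
  [5, 5, 13]
  [-3, -3, 6]

Apply the min-plus product entry-by-entry:
  C[0][0] = min over k of (A[0][0] + B[0][0] = -3 + 1 = -2, A[0][1] + B[1][0] = -2 + 1 = -1, A[0][2] + B[2][0] = -5 + 0 = -5) = -5 (attained at k = 2)
  C[0][1] = min over k of (A[0][0] + B[0][1] = -3 + 5 = 2, A[0][1] + B[1][1] = -2 + 1 = -1, A[0][2] + B[2][1] = -5 + 0 = -5) = -5 (attained at k = 2)
  C[0][2] = min over k of (A[0][0] + B[0][2] = -3 + 7 = 4, A[0][1] + B[1][2] = -2 + 8 = 6, A[0][2] + B[2][2] = -5 + 9 = 4) = 4 (attained at k = 0)
  C[1][0] = min over k of (A[1][0] + B[0][0] = 7 + 1 = 8, A[1][1] + B[1][0] = 5 + 1 = 6, A[1][2] + B[2][0] = 5 + 0 = 5) = 5 (attained at k = 2)
  C[1][1] = min over k of (A[1][0] + B[0][1] = 7 + 5 = 12, A[1][1] + B[1][1] = 5 + 1 = 6, A[1][2] + B[2][1] = 5 + 0 = 5) = 5 (attained at k = 2)
  C[1][2] = min over k of (A[1][0] + B[0][2] = 7 + 7 = 14, A[1][1] + B[1][2] = 5 + 8 = 13, A[1][2] + B[2][2] = 5 + 9 = 14) = 13 (attained at k = 1)
  C[2][0] = min over k of (A[2][0] + B[0][0] = 2 + 1 = 3, A[2][1] + B[1][0] = 9 + 1 = 10, A[2][2] + B[2][0] = -3 + 0 = -3) = -3 (attained at k = 2)
  C[2][1] = min over k of (A[2][0] + B[0][1] = 2 + 5 = 7, A[2][1] + B[1][1] = 9 + 1 = 10, A[2][2] + B[2][1] = -3 + 0 = -3) = -3 (attained at k = 2)
  C[2][2] = min over k of (A[2][0] + B[0][2] = 2 + 7 = 9, A[2][1] + B[1][2] = 9 + 8 = 17, A[2][2] + B[2][2] = -3 + 9 = 6) = 6 (attained at k = 2)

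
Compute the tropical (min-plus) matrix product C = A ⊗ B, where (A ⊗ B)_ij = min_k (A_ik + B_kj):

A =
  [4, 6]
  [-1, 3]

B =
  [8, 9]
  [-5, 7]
A ⊗ B =
  [1, 13]
  [-2, 8]

Apply the min-plus product entry-by-entry:
  C[0][0] = min over k of (A[0][0] + B[0][0] = 4 + 8 = 12, A[0][1] + B[1][0] = 6 + -5 = 1) = 1 (attained at k = 1)
  C[0][1] = min over k of (A[0][0] + B[0][1] = 4 + 9 = 13, A[0][1] + B[1][1] = 6 + 7 = 13) = 13 (attained at k = 0)
  C[1][0] = min over k of (A[1][0] + B[0][0] = -1 + 8 = 7, A[1][1] + B[1][0] = 3 + -5 = -2) = -2 (attained at k = 1)
  C[1][1] = min over k of (A[1][0] + B[0][1] = -1 + 9 = 8, A[1][1] + B[1][1] = 3 + 7 = 10) = 8 (attained at k = 0)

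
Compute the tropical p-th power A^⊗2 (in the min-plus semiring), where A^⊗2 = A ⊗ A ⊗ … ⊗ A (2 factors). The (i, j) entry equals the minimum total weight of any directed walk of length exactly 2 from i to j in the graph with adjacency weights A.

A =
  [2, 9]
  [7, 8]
A^⊗2 =
  [4, 11]
  [9, 16]

Each entry (A^⊗2)_ij equals the minimum over all length-2 walks i = v_0 → v_1 → … → v_2 = j of Σ_t A[v_t][v_{t+1}]. For example, for (i, j) = (0, 1) we minimise over 2 possible intermediate vertex sequences; the minimum is 11, attained along the walk 0 → 0 → 1.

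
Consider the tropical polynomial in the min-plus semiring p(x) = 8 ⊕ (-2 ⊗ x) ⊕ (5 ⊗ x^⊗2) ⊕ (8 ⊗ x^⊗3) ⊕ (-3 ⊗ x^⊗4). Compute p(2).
p(2) = 0

A tropical monomial a ⊗ x^⊗i evaluates to a + i · x. Evaluating each term at x = 2:
  Term 0 contributes 8 + 0 · 2 = 8
  Term 1 contributes -2 + 1 · 2 = 0
  Term 2 contributes 5 + 2 · 2 = 9
  Term 3 contributes 8 + 3 · 2 = 14
  Term 4 contributes -3 + 4 · 2 = 5
p(2) = ⊕ of these = min[8, 0, 9, 14, 5] = 0.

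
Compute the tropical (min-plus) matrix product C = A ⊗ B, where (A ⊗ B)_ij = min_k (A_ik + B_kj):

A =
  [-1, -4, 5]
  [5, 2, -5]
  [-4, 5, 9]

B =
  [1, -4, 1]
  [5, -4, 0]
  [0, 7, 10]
A ⊗ B =
  [0, -8, -4]
  [-5, -2, 2]
  [-3, -8, -3]

Apply the min-plus product entry-by-entry:
  C[0][0] = min over k of (A[0][0] + B[0][0] = -1 + 1 = 0, A[0][1] + B[1][0] = -4 + 5 = 1, A[0][2] + B[2][0] = 5 + 0 = 5) = 0 (attained at k = 0)
  C[0][1] = min over k of (A[0][0] + B[0][1] = -1 + -4 = -5, A[0][1] + B[1][1] = -4 + -4 = -8, A[0][2] + B[2][1] = 5 + 7 = 12) = -8 (attained at k = 1)
  C[0][2] = min over k of (A[0][0] + B[0][2] = -1 + 1 = 0, A[0][1] + B[1][2] = -4 + 0 = -4, A[0][2] + B[2][2] = 5 + 10 = 15) = -4 (attained at k = 1)
  C[1][0] = min over k of (A[1][0] + B[0][0] = 5 + 1 = 6, A[1][1] + B[1][0] = 2 + 5 = 7, A[1][2] + B[2][0] = -5 + 0 = -5) = -5 (attained at k = 2)
  C[1][1] = min over k of (A[1][0] + B[0][1] = 5 + -4 = 1, A[1][1] + B[1][1] = 2 + -4 = -2, A[1][2] + B[2][1] = -5 + 7 = 2) = -2 (attained at k = 1)
  C[1][2] = min over k of (A[1][0] + B[0][2] = 5 + 1 = 6, A[1][1] + B[1][2] = 2 + 0 = 2, A[1][2] + B[2][2] = -5 + 10 = 5) = 2 (attained at k = 1)
  C[2][0] = min over k of (A[2][0] + B[0][0] = -4 + 1 = -3, A[2][1] + B[1][0] = 5 + 5 = 10, A[2][2] + B[2][0] = 9 + 0 = 9) = -3 (attained at k = 0)
  C[2][1] = min over k of (A[2][0] + B[0][1] = -4 + -4 = -8, A[2][1] + B[1][1] = 5 + -4 = 1, A[2][2] + B[2][1] = 9 + 7 = 16) = -8 (attained at k = 0)
  C[2][2] = min over k of (A[2][0] + B[0][2] = -4 + 1 = -3, A[2][1] + B[1][2] = 5 + 0 = 5, A[2][2] + B[2][2] = 9 + 10 = 19) = -3 (attained at k = 0)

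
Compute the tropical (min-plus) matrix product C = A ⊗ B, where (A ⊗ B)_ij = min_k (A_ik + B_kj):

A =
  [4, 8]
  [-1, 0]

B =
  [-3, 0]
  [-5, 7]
A ⊗ B =
  [1, 4]
  [-5, -1]

Apply the min-plus product entry-by-entry:
  C[0][0] = min over k of (A[0][0] + B[0][0] = 4 + -3 = 1, A[0][1] + B[1][0] = 8 + -5 = 3) = 1 (attained at k = 0)
  C[0][1] = min over k of (A[0][0] + B[0][1] = 4 + 0 = 4, A[0][1] + B[1][1] = 8 + 7 = 15) = 4 (attained at k = 0)
  C[1][0] = min over k of (A[1][0] + B[0][0] = -1 + -3 = -4, A[1][1] + B[1][0] = 0 + -5 = -5) = -5 (attained at k = 1)
  C[1][1] = min over k of (A[1][0] + B[0][1] = -1 + 0 = -1, A[1][1] + B[1][1] = 0 + 7 = 7) = -1 (attained at k = 0)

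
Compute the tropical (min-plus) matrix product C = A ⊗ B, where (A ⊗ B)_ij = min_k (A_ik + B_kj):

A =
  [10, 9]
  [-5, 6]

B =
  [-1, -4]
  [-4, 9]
A ⊗ B =
  [5, 6]
  [-6, -9]

Apply the min-plus product entry-by-entry:
  C[0][0] = min over k of (A[0][0] + B[0][0] = 10 + -1 = 9, A[0][1] + B[1][0] = 9 + -4 = 5) = 5 (attained at k = 1)
  C[0][1] = min over k of (A[0][0] + B[0][1] = 10 + -4 = 6, A[0][1] + B[1][1] = 9 + 9 = 18) = 6 (attained at k = 0)
  C[1][0] = min over k of (A[1][0] + B[0][0] = -5 + -1 = -6, A[1][1] + B[1][0] = 6 + -4 = 2) = -6 (attained at k = 0)
  C[1][1] = min over k of (A[1][0] + B[0][1] = -5 + -4 = -9, A[1][1] + B[1][1] = 6 + 9 = 15) = -9 (attained at k = 0)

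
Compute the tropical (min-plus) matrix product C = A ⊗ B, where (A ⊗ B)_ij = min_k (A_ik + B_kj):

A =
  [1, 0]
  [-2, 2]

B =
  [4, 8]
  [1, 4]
A ⊗ B =
  [1, 4]
  [2, 6]

Apply the min-plus product entry-by-entry:
  C[0][0] = min over k of (A[0][0] + B[0][0] = 1 + 4 = 5, A[0][1] + B[1][0] = 0 + 1 = 1) = 1 (attained at k = 1)
  C[0][1] = min over k of (A[0][0] + B[0][1] = 1 + 8 = 9, A[0][1] + B[1][1] = 0 + 4 = 4) = 4 (attained at k = 1)
  C[1][0] = min over k of (A[1][0] + B[0][0] = -2 + 4 = 2, A[1][1] + B[1][0] = 2 + 1 = 3) = 2 (attained at k = 0)
  C[1][1] = min over k of (A[1][0] + B[0][1] = -2 + 8 = 6, A[1][1] + B[1][1] = 2 + 4 = 6) = 6 (attained at k = 0)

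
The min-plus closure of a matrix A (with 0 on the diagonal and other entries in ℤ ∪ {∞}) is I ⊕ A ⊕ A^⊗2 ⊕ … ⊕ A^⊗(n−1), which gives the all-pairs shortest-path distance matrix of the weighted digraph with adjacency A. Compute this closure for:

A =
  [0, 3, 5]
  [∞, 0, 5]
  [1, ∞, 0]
Closure =
  [0, 3, 5]
  [6, 0, 5]
  [1, 4, 0]

This is the Floyd-Warshall all-pairs shortest-path computation. For each intermediate vertex k = 0, 1, …, 2, update dist[i][j] ← min(dist[i][j], dist[i][k] + dist[k][j]). The final matrix gives, for each (i, j), the minimum total weight of any directed path from i to j (possibly empty when i = j).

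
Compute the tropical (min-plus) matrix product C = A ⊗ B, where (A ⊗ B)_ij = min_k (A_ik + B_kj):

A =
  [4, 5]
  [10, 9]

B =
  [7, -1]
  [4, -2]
A ⊗ B =
  [9, 3]
  [13, 7]

Apply the min-plus product entry-by-entry:
  C[0][0] = min over k of (A[0][0] + B[0][0] = 4 + 7 = 11, A[0][1] + B[1][0] = 5 + 4 = 9) = 9 (attained at k = 1)
  C[0][1] = min over k of (A[0][0] + B[0][1] = 4 + -1 = 3, A[0][1] + B[1][1] = 5 + -2 = 3) = 3 (attained at k = 0)
  C[1][0] = min over k of (A[1][0] + B[0][0] = 10 + 7 = 17, A[1][1] + B[1][0] = 9 + 4 = 13) = 13 (attained at k = 1)
  C[1][1] = min over k of (A[1][0] + B[0][1] = 10 + -1 = 9, A[1][1] + B[1][1] = 9 + -2 = 7) = 7 (attained at k = 1)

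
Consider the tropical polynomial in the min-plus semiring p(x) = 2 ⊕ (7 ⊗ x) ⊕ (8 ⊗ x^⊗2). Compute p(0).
p(0) = 2

A tropical monomial a ⊗ x^⊗i evaluates to a + i · x. Evaluating each term at x = 0:
  Term 0 contributes 2 + 0 · 0 = 2
  Term 1 contributes 7 + 1 · 0 = 7
  Term 2 contributes 8 + 2 · 0 = 8
p(0) = ⊕ of these = min[2, 7, 8] = 2.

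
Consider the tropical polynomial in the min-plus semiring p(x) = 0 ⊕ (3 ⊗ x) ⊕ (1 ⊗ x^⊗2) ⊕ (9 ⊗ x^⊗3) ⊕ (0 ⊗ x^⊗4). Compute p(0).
p(0) = 0

A tropical monomial a ⊗ x^⊗i evaluates to a + i · x. Evaluating each term at x = 0:
  Term 0 contributes 0 + 0 · 0 = 0
  Term 1 contributes 3 + 1 · 0 = 3
  Term 2 contributes 1 + 2 · 0 = 1
  Term 3 contributes 9 + 3 · 0 = 9
  Term 4 contributes 0 + 4 · 0 = 0
p(0) = ⊕ of these = min[0, 3, 1, 9, 0] = 0.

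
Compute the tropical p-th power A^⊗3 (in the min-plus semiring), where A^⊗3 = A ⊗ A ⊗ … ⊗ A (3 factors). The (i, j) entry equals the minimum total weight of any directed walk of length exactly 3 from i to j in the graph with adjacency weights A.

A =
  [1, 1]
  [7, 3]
A^⊗3 =
  [3, 3]
  [9, 9]

Each entry (A^⊗3)_ij equals the minimum over all length-3 walks i = v_0 → v_1 → … → v_3 = j of Σ_t A[v_t][v_{t+1}]. For example, for (i, j) = (0, 1) we minimise over 4 possible intermediate vertex sequences; the minimum is 3, attained along the walk 0 → 0 → 0 → 1.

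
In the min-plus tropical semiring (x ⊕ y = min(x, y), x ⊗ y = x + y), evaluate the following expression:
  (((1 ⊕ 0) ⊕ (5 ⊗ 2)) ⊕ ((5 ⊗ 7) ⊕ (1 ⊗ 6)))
(((1 ⊕ 0) ⊕ (5 ⊗ 2)) ⊕ ((5 ⊗ 7) ⊕ (1 ⊗ 6))) = 0

Expand innermost to outermost. Recall ⊕ takes the minimum of its arguments and ⊗ takes their sum. Working out the expression (((1 ⊕ 0) ⊕ (5 ⊗ 2)) ⊕ ((5 ⊗ 7) ⊕ (1 ⊗ 6))) gives 0.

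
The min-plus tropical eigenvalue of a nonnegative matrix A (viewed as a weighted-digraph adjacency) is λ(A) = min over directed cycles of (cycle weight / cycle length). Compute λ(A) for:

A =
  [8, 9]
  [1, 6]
λ(A) = 5

Enumerate directed cycles and compute their means (weight / length). Sample:
  cycle 0 → 0: weight = 8, length = 1, mean = 8/1 ≈ 8.000
  cycle 1 → 1: weight = 6, length = 1, mean = 6/1 ≈ 6.000
  cycle 0 → 1 → 0: weight = 10, length = 2, mean = 10/2 ≈ 5.000
  cycle 1 → 0 → 1: weight = 10, length = 2, mean = 10/2 ≈ 5.000
Minimum mean = 5.000, attained e.g. along the cycle 0 → 1 → 0 with weight 10 and length 2. So λ(A) = 10/2 = 5.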